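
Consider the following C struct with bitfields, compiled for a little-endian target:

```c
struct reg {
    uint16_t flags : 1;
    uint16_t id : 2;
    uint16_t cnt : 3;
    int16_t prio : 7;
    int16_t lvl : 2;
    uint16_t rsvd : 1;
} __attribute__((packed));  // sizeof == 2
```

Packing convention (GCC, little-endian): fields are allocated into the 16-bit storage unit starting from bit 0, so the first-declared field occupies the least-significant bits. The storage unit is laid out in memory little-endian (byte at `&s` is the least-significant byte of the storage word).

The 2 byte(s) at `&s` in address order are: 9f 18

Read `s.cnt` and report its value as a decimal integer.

[0]=0x9f [1]=0x18 (little-endian) → word 0x189f
flags [0+:1] = (word>>0) & 0x1 = 1
id [1+:2] = (word>>1) & 0x3 = 3
cnt [3+:3] = (word>>3) & 0x7 = 3  ←
prio [6+:7] = (word>>6) & 0x7f = 98
lvl [13+:2] = (word>>13) & 0x3 = 0
rsvd [15+:1] = (word>>15) & 0x1 = 0

3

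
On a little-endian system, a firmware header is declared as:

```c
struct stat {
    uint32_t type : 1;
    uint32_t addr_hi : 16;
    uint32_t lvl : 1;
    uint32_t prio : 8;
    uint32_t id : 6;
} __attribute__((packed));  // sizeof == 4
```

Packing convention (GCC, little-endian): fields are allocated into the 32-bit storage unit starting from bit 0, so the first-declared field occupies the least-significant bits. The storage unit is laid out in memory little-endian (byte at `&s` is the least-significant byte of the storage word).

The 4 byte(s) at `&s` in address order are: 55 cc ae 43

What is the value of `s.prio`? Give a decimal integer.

235

[0]=0x55 [1]=0xcc [2]=0xae [3]=0x43 (little-endian) → word 0x43aecc55
type [0+:1] = (word>>0) & 0x1 = 1
addr_hi [1+:16] = (word>>1) & 0xffff = 26154
lvl [17+:1] = (word>>17) & 0x1 = 1
prio [18+:8] = (word>>18) & 0xff = 235  ←
id [26+:6] = (word>>26) & 0x3f = 16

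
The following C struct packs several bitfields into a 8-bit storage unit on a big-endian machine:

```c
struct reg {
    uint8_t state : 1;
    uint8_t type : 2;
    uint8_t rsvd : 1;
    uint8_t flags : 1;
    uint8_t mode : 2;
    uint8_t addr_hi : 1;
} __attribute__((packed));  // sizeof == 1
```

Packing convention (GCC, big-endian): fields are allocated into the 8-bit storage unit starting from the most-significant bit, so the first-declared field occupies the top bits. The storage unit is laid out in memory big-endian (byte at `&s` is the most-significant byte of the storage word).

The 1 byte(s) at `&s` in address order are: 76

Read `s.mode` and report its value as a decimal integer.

3

[0]=0x76 (big-endian) → word 0x76
state [7+:1] = (word>>7) & 0x1 = 0
type [5+:2] = (word>>5) & 0x3 = 3
rsvd [4+:1] = (word>>4) & 0x1 = 1
flags [3+:1] = (word>>3) & 0x1 = 0
mode [1+:2] = (word>>1) & 0x3 = 3  ←
addr_hi [0+:1] = (word>>0) & 0x1 = 0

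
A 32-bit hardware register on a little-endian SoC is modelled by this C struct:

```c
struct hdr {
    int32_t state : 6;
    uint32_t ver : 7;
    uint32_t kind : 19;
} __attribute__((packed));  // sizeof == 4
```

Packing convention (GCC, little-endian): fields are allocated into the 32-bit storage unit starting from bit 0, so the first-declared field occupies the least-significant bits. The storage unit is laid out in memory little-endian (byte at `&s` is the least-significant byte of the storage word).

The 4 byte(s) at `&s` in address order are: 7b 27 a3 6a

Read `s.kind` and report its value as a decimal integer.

218393

[0]=0x7b [1]=0x27 [2]=0xa3 [3]=0x6a (little-endian) → word 0x6aa3277b
state:6 @ bit 0 → (0x6aa3277b>>0)&0x3f = 0x3b
ver:7 @ bit 6 → (0x6aa3277b>>6)&0x7f = 0x1d
kind:19 @ bit 13 → (0x6aa3277b>>13)&0x7ffff = 0x35519  ←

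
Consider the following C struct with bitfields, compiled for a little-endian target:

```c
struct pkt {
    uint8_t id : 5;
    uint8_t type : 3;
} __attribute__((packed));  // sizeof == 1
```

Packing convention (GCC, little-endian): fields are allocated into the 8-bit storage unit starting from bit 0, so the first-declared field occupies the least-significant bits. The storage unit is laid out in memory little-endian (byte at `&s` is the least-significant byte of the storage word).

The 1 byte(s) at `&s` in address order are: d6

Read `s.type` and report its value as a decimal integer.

[0]=0xd6 (little-endian) → word 0xd6
id [0+:5] = (word>>0) & 0x1f = 22
type [5+:3] = (word>>5) & 0x7 = 6  ←

6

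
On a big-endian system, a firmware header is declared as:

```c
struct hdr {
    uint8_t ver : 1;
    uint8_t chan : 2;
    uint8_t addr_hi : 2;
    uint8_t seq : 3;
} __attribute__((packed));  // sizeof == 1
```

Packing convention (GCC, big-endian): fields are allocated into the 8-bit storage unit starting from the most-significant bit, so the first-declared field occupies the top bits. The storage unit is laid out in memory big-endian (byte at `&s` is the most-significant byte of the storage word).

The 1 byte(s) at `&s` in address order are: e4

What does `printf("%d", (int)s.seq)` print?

4

[0]=0xe4 (big-endian) → word 0xe4
ver [7+:1] = (word>>7) & 0x1 = 1
chan [5+:2] = (word>>5) & 0x3 = 3
addr_hi [3+:2] = (word>>3) & 0x3 = 0
seq [0+:3] = (word>>0) & 0x7 = 4  ←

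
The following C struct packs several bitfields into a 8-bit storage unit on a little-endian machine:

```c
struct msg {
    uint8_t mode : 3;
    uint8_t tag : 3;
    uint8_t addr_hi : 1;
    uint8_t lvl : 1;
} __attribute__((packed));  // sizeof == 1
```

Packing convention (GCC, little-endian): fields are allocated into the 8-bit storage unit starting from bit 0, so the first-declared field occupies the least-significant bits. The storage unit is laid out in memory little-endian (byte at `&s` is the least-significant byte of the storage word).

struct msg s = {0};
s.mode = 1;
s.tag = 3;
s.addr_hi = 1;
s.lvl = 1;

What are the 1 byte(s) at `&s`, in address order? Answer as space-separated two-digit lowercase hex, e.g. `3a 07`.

mode:3 = 1 → 0x1 << 0 → word 0x01
tag:3 = 3 → 0x3 << 3 → word 0x19
addr_hi:1 = 1 → 0x1 << 6 → word 0x59
lvl:1 = 1 → 0x1 << 7 → word 0xd9
word = 0xd9 → little-endian bytes:
  [0]=0xd9

d9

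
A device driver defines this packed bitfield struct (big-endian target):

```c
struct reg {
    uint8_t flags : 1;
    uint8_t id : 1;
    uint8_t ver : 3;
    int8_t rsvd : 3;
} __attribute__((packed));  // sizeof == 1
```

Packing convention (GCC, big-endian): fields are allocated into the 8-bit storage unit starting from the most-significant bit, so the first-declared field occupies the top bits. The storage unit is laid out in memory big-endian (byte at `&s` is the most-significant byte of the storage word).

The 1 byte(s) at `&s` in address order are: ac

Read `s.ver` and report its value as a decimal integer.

[0]=0xac (big-endian) → word 0xac
flags:1 @ bit 7 → (0xac>>7)&0x1 = 0x1
id:1 @ bit 6 → (0xac>>6)&0x1 = 0x0
ver:3 @ bit 3 → (0xac>>3)&0x7 = 0x5  ←
rsvd:3 @ bit 0 → (0xac>>0)&0x7 = 0x4

5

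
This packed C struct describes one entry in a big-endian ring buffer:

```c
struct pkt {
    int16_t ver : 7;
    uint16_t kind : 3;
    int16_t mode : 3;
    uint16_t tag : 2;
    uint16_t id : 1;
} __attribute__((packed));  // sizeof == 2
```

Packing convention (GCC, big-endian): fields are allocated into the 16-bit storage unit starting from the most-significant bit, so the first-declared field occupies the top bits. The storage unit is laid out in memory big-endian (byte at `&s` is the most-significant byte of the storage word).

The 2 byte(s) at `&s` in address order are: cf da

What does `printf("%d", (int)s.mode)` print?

3

[0]=0xcf [1]=0xda (big-endian) → word 0xcfda
ver:7 @ bit 9 → (0xcfda>>9)&0x7f = 0x67
kind:3 @ bit 6 → (0xcfda>>6)&0x7 = 0x7
mode:3 @ bit 3 → (0xcfda>>3)&0x7 = 0x3  ←
tag:2 @ bit 1 → (0xcfda>>1)&0x3 = 0x1
id:1 @ bit 0 → (0xcfda>>0)&0x1 = 0x0
mode signed 3b, MSB=0: value = 3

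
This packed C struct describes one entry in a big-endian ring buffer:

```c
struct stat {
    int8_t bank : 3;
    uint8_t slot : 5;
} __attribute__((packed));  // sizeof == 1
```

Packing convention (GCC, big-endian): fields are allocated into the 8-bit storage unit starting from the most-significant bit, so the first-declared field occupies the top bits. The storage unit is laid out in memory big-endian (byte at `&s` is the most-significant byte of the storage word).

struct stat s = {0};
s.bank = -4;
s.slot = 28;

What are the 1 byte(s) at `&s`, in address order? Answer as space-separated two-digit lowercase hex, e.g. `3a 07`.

9c

[5+:3] bank=-4 & 0x7 = 0x4; word=0x80
[0+:5] slot=28 & 0x1f = 0x1c; word=0x9c
word = 0x9c → big-endian bytes:
  [0]=0x9c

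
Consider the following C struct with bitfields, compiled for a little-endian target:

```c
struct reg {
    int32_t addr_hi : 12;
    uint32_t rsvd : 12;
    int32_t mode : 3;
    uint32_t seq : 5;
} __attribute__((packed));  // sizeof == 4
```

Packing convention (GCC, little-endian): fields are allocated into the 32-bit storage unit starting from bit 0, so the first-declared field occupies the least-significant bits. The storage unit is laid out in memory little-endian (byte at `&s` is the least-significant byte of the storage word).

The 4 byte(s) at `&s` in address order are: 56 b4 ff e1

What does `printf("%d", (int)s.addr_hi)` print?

1110

[0]=0x56 [1]=0xb4 [2]=0xff [3]=0xe1 (little-endian) → word 0xe1ffb456
addr_hi [0+:12] = (word>>0) & 0xfff = 1110  ←
rsvd [12+:12] = (word>>12) & 0xfff = 4091
mode [24+:3] = (word>>24) & 0x7 = 1
seq [27+:5] = (word>>27) & 0x1f = 28
addr_hi signed 12b, MSB=0: value = 1110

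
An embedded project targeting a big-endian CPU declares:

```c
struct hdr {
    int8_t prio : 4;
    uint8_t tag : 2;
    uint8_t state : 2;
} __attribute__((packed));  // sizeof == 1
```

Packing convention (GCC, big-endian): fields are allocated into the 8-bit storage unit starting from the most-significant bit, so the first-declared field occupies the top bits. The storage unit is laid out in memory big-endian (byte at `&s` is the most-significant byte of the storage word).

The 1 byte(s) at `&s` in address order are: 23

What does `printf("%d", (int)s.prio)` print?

[0]=0x23 (big-endian) → word 0x23
prio:4 @ bit 4 → (0x23>>4)&0xf = 0x2  ←
tag:2 @ bit 2 → (0x23>>2)&0x3 = 0x0
state:2 @ bit 0 → (0x23>>0)&0x3 = 0x3
prio signed 4b, MSB=0: value = 2

2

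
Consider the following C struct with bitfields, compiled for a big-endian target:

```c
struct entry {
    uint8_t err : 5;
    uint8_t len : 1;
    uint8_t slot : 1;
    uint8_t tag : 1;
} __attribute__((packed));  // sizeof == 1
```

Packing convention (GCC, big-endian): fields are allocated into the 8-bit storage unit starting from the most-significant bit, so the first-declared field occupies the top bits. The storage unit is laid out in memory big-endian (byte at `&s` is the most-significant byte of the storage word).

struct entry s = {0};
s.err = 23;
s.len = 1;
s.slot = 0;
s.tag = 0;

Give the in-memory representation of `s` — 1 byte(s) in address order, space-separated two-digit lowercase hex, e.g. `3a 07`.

[3+:5] err=23 & 0x1f = 0x17; word=0xb8
[2+:1] len=1 & 0x1 = 0x1; word=0xbc
[1+:1] slot=0 & 0x1 = 0x0; word=0xbc
[0+:1] tag=0 & 0x1 = 0x0; word=0xbc
word = 0xbc → big-endian bytes:
  [0]=0xbc

bc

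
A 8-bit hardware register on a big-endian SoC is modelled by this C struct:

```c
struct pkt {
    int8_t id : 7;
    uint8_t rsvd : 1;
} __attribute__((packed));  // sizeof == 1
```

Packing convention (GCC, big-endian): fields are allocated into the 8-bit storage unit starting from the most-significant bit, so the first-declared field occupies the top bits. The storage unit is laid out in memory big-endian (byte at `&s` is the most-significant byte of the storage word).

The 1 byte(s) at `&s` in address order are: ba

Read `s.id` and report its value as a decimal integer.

-35

[0]=0xba (big-endian) → word 0xba
id:7 @ bit 1 → (0xba>>1)&0x7f = 0x5d  ←
rsvd:1 @ bit 0 → (0xba>>0)&0x1 = 0x0
id signed 7b, MSB=1: 93 - 128 = -35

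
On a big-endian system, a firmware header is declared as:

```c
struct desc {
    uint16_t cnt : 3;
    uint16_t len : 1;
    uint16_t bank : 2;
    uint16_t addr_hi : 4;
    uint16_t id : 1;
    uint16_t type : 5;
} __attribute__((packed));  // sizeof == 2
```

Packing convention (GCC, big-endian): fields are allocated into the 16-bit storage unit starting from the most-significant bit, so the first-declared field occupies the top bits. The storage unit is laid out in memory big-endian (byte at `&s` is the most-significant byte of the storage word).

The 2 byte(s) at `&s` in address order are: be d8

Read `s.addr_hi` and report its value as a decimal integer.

11

[0]=0xbe [1]=0xd8 (big-endian) → word 0xbed8
cnt [13+:3] = (word>>13) & 0x7 = 5
len [12+:1] = (word>>12) & 0x1 = 1
bank [10+:2] = (word>>10) & 0x3 = 3
addr_hi [6+:4] = (word>>6) & 0xf = 11  ←
id [5+:1] = (word>>5) & 0x1 = 0
type [0+:5] = (word>>0) & 0x1f = 24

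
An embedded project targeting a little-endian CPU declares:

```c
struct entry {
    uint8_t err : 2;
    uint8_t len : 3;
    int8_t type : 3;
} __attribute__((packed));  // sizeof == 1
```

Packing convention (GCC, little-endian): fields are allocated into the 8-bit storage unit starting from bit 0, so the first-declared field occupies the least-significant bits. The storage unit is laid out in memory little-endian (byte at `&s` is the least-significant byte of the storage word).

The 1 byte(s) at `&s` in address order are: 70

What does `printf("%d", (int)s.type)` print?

3

[0]=0x70 (little-endian) → word 0x70
err [0+:2] = (word>>0) & 0x3 = 0
len [2+:3] = (word>>2) & 0x7 = 4
type [5+:3] = (word>>5) & 0x7 = 3  ←
type signed 3b, MSB=0: value = 3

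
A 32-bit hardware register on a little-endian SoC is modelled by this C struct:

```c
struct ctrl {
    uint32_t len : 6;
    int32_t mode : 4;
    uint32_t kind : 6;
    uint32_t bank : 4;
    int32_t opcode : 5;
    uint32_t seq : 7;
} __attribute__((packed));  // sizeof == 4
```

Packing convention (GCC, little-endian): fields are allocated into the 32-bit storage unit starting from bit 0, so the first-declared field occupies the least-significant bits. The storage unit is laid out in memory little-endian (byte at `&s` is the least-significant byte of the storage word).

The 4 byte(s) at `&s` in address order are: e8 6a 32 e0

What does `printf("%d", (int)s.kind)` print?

26

[0]=0xe8 [1]=0x6a [2]=0x32 [3]=0xe0 (little-endian) → word 0xe0326ae8
len [0+:6] = (word>>0) & 0x3f = 40
mode [6+:4] = (word>>6) & 0xf = 11
kind [10+:6] = (word>>10) & 0x3f = 26  ←
bank [16+:4] = (word>>16) & 0xf = 2
opcode [20+:5] = (word>>20) & 0x1f = 3
seq [25+:7] = (word>>25) & 0x7f = 112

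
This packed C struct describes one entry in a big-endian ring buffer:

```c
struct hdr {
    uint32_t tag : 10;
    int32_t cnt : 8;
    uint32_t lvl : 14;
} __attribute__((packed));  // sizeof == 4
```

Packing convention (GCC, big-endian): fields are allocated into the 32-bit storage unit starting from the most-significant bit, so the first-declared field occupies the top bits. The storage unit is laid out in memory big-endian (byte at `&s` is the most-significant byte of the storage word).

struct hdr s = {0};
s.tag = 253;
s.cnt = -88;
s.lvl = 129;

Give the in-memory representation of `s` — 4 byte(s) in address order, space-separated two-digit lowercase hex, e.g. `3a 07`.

3f 6a 00 81

tag:10 = 253 → 0xfd << 22 → word 0x3f400000
cnt:8 = -88 → 0xa8 << 14 → word 0x3f6a0000
lvl:14 = 129 → 0x81 << 0 → word 0x3f6a0081
word = 0x3f6a0081 → big-endian bytes:
  [0]=0x3f  [1]=0x6a  [2]=0x00  [3]=0x81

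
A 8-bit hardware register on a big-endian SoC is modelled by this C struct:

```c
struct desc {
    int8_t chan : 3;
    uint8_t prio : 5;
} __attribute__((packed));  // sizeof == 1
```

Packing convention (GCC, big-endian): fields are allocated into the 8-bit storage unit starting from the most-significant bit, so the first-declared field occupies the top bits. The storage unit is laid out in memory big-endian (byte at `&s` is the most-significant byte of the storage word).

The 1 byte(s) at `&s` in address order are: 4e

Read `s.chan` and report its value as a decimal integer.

2

[0]=0x4e (big-endian) → word 0x4e
chan:3 @ bit 5 → (0x4e>>5)&0x7 = 0x2  ←
prio:5 @ bit 0 → (0x4e>>0)&0x1f = 0xe
chan signed 3b, MSB=0: value = 2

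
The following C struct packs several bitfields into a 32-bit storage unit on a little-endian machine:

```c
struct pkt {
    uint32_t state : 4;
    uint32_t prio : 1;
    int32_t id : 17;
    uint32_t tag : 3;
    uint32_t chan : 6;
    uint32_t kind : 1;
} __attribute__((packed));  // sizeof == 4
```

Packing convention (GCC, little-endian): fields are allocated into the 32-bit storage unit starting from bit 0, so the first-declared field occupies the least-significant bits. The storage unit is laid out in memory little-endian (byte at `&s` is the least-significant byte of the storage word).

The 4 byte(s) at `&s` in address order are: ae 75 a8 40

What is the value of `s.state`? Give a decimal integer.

14

[0]=0xae [1]=0x75 [2]=0xa8 [3]=0x40 (little-endian) → word 0x40a875ae
state:4 @ bit 0 → (0x40a875ae>>0)&0xf = 0xe  ←
prio:1 @ bit 4 → (0x40a875ae>>4)&0x1 = 0x0
id:17 @ bit 5 → (0x40a875ae>>5)&0x1ffff = 0x143ad
tag:3 @ bit 22 → (0x40a875ae>>22)&0x7 = 0x2
chan:6 @ bit 25 → (0x40a875ae>>25)&0x3f = 0x20
kind:1 @ bit 31 → (0x40a875ae>>31)&0x1 = 0x0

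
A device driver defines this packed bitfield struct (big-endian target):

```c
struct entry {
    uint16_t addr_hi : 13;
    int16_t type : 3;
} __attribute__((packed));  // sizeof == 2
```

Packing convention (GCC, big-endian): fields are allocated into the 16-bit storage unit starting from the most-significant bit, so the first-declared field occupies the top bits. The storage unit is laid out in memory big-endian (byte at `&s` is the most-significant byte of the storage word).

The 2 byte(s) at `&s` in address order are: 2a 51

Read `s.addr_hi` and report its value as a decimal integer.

[0]=0x2a [1]=0x51 (big-endian) → word 0x2a51
addr_hi:13 @ bit 3 → (0x2a51>>3)&0x1fff = 0x54a  ←
type:3 @ bit 0 → (0x2a51>>0)&0x7 = 0x1

1354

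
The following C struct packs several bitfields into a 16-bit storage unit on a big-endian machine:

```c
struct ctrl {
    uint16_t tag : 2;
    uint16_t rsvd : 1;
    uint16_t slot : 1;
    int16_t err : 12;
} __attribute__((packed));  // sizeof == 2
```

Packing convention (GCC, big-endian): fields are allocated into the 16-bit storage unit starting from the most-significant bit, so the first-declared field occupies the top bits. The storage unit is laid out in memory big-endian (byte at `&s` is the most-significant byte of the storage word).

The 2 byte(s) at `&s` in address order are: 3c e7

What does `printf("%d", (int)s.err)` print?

[0]=0x3c [1]=0xe7 (big-endian) → word 0x3ce7
tag [14+:2] = (word>>14) & 0x3 = 0
rsvd [13+:1] = (word>>13) & 0x1 = 1
slot [12+:1] = (word>>12) & 0x1 = 1
err [0+:12] = (word>>0) & 0xfff = 3303  ←
err signed 12b, MSB=1: 3303 - 4096 = -793

-793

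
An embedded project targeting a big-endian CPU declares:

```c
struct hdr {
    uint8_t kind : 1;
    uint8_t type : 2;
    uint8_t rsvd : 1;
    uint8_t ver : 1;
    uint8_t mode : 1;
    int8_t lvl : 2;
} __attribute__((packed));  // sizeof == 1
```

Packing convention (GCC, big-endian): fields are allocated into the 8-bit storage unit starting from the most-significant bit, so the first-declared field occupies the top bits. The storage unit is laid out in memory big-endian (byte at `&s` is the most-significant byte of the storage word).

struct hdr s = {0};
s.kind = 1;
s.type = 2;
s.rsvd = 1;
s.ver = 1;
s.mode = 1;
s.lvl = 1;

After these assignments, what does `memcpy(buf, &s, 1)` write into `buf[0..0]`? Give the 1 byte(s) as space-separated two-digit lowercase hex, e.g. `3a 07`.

[7+:1] kind=1 & 0x1 = 0x1; word=0x80
[5+:2] type=2 & 0x3 = 0x2; word=0xc0
[4+:1] rsvd=1 & 0x1 = 0x1; word=0xd0
[3+:1] ver=1 & 0x1 = 0x1; word=0xd8
[2+:1] mode=1 & 0x1 = 0x1; word=0xdc
[0+:2] lvl=1 & 0x3 = 0x1; word=0xdd
word = 0xdd → big-endian bytes:
  [0]=0xdd

dd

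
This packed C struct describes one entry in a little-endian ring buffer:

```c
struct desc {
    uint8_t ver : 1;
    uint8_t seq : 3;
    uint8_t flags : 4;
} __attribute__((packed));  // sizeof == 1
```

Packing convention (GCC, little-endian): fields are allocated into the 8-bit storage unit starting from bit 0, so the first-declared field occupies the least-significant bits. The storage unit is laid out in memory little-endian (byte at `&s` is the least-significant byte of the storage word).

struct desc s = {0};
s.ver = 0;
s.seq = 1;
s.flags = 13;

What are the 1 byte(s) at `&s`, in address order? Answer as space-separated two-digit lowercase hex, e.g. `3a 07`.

[0+:1] ver=0 & 0x1 = 0x0; word=0x00
[1+:3] seq=1 & 0x7 = 0x1; word=0x02
[4+:4] flags=13 & 0xf = 0xd; word=0xd2
word = 0xd2 → little-endian bytes:
  [0]=0xd2

d2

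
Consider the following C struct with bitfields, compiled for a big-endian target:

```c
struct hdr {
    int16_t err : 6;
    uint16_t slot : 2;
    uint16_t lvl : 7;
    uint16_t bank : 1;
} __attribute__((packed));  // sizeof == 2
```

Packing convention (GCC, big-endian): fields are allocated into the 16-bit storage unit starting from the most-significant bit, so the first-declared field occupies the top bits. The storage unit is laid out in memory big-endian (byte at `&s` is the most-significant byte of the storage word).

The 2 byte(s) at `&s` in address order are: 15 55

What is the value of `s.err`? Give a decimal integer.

[0]=0x15 [1]=0x55 (big-endian) → word 0x1555
err:6 @ bit 10 → (0x1555>>10)&0x3f = 0x5  ←
slot:2 @ bit 8 → (0x1555>>8)&0x3 = 0x1
lvl:7 @ bit 1 → (0x1555>>1)&0x7f = 0x2a
bank:1 @ bit 0 → (0x1555>>0)&0x1 = 0x1
err signed 6b, MSB=0: value = 5

5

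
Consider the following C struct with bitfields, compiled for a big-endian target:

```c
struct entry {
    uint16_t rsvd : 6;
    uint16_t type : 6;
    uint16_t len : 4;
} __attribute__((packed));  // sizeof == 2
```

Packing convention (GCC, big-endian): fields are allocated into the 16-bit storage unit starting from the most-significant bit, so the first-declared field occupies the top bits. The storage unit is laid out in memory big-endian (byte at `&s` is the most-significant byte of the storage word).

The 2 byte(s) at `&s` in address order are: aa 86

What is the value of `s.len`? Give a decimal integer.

[0]=0xaa [1]=0x86 (big-endian) → word 0xaa86
rsvd:6 @ bit 10 → (0xaa86>>10)&0x3f = 0x2a
type:6 @ bit 4 → (0xaa86>>4)&0x3f = 0x28
len:4 @ bit 0 → (0xaa86>>0)&0xf = 0x6  ←

6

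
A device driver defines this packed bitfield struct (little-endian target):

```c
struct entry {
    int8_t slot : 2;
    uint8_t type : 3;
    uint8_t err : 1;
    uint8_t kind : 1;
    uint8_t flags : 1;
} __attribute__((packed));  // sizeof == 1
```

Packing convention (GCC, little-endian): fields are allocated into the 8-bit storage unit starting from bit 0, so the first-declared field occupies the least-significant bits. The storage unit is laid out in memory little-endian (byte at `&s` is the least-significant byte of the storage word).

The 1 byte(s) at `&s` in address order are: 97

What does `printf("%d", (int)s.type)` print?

[0]=0x97 (little-endian) → word 0x97
slot:2 @ bit 0 → (0x97>>0)&0x3 = 0x3
type:3 @ bit 2 → (0x97>>2)&0x7 = 0x5  ←
err:1 @ bit 5 → (0x97>>5)&0x1 = 0x0
kind:1 @ bit 6 → (0x97>>6)&0x1 = 0x0
flags:1 @ bit 7 → (0x97>>7)&0x1 = 0x1

5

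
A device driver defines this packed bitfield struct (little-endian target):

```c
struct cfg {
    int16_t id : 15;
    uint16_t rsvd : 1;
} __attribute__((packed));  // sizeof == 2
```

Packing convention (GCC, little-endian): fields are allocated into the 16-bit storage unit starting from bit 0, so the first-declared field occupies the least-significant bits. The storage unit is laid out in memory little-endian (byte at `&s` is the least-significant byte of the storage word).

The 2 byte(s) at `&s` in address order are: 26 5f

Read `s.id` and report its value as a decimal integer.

-8410

[0]=0x26 [1]=0x5f (little-endian) → word 0x5f26
id:15 @ bit 0 → (0x5f26>>0)&0x7fff = 0x5f26  ←
rsvd:1 @ bit 15 → (0x5f26>>15)&0x1 = 0x0
id signed 15b, MSB=1: 24358 - 32768 = -8410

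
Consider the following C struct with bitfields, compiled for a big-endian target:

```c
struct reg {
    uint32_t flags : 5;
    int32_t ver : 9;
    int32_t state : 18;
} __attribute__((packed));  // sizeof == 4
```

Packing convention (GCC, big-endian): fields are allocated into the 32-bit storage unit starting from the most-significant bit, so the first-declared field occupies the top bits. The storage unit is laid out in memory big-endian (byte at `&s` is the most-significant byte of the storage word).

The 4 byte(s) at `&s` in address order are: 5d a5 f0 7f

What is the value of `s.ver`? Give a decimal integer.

[0]=0x5d [1]=0xa5 [2]=0xf0 [3]=0x7f (big-endian) → word 0x5da5f07f
flags [27+:5] = (word>>27) & 0x1f = 11
ver [18+:9] = (word>>18) & 0x1ff = 361  ←
state [0+:18] = (word>>0) & 0x3ffff = 127103
ver signed 9b, MSB=1: 361 - 512 = -151

-151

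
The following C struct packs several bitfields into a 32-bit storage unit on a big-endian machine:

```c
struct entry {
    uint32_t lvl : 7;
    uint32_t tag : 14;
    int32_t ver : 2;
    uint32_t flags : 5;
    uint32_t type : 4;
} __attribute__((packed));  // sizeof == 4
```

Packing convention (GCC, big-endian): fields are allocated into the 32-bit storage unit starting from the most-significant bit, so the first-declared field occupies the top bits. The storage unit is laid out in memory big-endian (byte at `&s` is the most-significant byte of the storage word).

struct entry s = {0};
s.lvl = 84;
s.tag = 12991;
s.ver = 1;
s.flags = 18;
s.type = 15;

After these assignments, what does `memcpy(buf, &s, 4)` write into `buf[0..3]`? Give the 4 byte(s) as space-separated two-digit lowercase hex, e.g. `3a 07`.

lvl (7b) val=84 bits=0x54 at bit 25: 0xa8000000
tag (14b) val=12991 bits=0x32bf at bit 11: 0xa995f800
ver (2b) val=1 bits=0x1 at bit 9: 0xa995fa00
flags (5b) val=18 bits=0x12 at bit 4: 0xa995fb20
type (4b) val=15 bits=0xf at bit 0: 0xa995fb2f
word = 0xa995fb2f → big-endian bytes:
  [0]=0xa9  [1]=0x95  [2]=0xfb  [3]=0x2f

a9 95 fb 2f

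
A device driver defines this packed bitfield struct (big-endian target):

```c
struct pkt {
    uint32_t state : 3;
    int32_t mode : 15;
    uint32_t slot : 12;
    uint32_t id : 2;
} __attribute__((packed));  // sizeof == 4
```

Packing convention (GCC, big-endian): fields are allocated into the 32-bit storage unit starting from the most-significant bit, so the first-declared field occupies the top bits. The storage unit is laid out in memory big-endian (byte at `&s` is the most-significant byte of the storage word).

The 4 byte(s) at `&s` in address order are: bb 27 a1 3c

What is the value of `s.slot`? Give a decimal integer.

[0]=0xbb [1]=0x27 [2]=0xa1 [3]=0x3c (big-endian) → word 0xbb27a13c
state [29+:3] = (word>>29) & 0x7 = 5
mode [14+:15] = (word>>14) & 0x7fff = 27806
slot [2+:12] = (word>>2) & 0xfff = 2127  ←
id [0+:2] = (word>>0) & 0x3 = 0

2127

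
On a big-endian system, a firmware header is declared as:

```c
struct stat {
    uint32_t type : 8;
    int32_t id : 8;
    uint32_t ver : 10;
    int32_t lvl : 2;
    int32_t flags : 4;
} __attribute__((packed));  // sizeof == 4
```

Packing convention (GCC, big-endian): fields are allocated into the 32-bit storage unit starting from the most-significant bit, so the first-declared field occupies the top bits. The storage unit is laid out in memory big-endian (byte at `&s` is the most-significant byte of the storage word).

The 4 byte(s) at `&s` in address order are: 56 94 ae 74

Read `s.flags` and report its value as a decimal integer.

4

[0]=0x56 [1]=0x94 [2]=0xae [3]=0x74 (big-endian) → word 0x5694ae74
type [24+:8] = (word>>24) & 0xff = 86
id [16+:8] = (word>>16) & 0xff = 148
ver [6+:10] = (word>>6) & 0x3ff = 697
lvl [4+:2] = (word>>4) & 0x3 = 3
flags [0+:4] = (word>>0) & 0xf = 4  ←
flags signed 4b, MSB=0: value = 4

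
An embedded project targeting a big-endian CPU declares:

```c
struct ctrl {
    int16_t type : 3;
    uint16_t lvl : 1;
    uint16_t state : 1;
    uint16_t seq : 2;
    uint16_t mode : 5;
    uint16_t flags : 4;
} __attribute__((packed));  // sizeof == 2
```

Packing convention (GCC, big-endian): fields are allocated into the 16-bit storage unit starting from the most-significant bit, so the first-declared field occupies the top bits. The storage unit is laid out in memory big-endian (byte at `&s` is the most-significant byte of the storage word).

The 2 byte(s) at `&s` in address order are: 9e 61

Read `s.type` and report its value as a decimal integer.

-4

[0]=0x9e [1]=0x61 (big-endian) → word 0x9e61
type [13+:3] = (word>>13) & 0x7 = 4  ←
lvl [12+:1] = (word>>12) & 0x1 = 1
state [11+:1] = (word>>11) & 0x1 = 1
seq [9+:2] = (word>>9) & 0x3 = 3
mode [4+:5] = (word>>4) & 0x1f = 6
flags [0+:4] = (word>>0) & 0xf = 1
type signed 3b, MSB=1: 4 - 8 = -4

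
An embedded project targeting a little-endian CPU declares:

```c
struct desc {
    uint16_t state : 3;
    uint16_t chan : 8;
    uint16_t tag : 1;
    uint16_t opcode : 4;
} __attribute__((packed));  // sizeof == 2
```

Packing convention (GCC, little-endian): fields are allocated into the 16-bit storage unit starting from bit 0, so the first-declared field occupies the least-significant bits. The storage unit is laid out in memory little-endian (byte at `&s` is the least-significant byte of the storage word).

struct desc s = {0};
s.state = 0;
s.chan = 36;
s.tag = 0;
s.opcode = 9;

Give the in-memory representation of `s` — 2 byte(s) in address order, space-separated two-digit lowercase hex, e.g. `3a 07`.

20 91

[0+:3] state=0 & 0x7 = 0x0; word=0x0000
[3+:8] chan=36 & 0xff = 0x24; word=0x0120
[11+:1] tag=0 & 0x1 = 0x0; word=0x0120
[12+:4] opcode=9 & 0xf = 0x9; word=0x9120
word = 0x9120 → little-endian bytes:
  [0]=0x20  [1]=0x91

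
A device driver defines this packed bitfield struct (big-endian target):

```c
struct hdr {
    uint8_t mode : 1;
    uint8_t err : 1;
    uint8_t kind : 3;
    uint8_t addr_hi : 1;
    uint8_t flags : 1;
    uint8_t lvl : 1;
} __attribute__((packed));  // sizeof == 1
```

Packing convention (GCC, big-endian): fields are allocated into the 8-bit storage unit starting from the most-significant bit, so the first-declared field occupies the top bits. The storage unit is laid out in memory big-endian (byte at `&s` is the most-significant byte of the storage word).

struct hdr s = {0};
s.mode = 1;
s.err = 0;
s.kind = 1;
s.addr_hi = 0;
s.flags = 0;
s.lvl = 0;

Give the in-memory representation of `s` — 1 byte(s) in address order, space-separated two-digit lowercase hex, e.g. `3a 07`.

88

mode:1 = 1 → 0x1 << 7 → word 0x80
err:1 = 0 → 0x0 << 6 → word 0x80
kind:3 = 1 → 0x1 << 3 → word 0x88
addr_hi:1 = 0 → 0x0 << 2 → word 0x88
flags:1 = 0 → 0x0 << 1 → word 0x88
lvl:1 = 0 → 0x0 << 0 → word 0x88
word = 0x88 → big-endian bytes:
  [0]=0x88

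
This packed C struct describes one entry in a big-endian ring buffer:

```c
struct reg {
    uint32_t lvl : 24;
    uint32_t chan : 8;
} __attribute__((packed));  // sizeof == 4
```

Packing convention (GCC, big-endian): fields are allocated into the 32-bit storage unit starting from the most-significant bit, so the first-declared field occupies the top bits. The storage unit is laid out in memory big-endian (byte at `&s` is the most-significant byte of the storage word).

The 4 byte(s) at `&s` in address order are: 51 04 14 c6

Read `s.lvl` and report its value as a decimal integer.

[0]=0x51 [1]=0x04 [2]=0x14 [3]=0xc6 (big-endian) → word 0x510414c6
lvl [8+:24] = (word>>8) & 0xffffff = 5309460  ←
chan [0+:8] = (word>>0) & 0xff = 198

5309460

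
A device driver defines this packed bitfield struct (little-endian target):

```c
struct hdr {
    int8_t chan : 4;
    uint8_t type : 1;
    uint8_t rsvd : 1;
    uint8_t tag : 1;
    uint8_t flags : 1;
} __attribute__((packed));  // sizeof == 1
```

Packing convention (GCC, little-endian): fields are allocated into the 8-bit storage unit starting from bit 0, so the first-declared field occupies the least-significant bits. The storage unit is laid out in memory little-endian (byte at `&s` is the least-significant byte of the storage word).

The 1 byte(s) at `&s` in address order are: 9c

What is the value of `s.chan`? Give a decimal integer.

[0]=0x9c (little-endian) → word 0x9c
chan:4 @ bit 0 → (0x9c>>0)&0xf = 0xc  ←
type:1 @ bit 4 → (0x9c>>4)&0x1 = 0x1
rsvd:1 @ bit 5 → (0x9c>>5)&0x1 = 0x0
tag:1 @ bit 6 → (0x9c>>6)&0x1 = 0x0
flags:1 @ bit 7 → (0x9c>>7)&0x1 = 0x1
chan signed 4b, MSB=1: 12 - 16 = -4

-4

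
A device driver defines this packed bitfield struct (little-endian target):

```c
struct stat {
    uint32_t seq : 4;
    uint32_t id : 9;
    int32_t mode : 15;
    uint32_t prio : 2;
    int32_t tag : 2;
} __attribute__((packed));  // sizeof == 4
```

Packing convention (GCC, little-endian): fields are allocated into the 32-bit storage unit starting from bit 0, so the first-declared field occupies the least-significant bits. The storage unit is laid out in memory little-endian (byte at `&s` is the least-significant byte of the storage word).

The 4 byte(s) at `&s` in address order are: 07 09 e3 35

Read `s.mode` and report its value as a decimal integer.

12056

[0]=0x07 [1]=0x09 [2]=0xe3 [3]=0x35 (little-endian) → word 0x35e30907
seq [0+:4] = (word>>0) & 0xf = 7
id [4+:9] = (word>>4) & 0x1ff = 144
mode [13+:15] = (word>>13) & 0x7fff = 12056  ←
prio [28+:2] = (word>>28) & 0x3 = 3
tag [30+:2] = (word>>30) & 0x3 = 0
mode signed 15b, MSB=0: value = 12056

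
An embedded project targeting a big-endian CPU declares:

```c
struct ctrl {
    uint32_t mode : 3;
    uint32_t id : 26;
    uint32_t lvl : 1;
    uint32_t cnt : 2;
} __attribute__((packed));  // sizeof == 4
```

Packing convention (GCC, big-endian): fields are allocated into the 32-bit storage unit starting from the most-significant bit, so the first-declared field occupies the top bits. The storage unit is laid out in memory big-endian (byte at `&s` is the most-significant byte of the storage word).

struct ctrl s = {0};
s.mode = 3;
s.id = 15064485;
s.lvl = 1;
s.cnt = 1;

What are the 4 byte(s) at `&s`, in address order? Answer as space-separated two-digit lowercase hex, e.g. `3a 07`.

mode (3b) val=3 bits=0x3 at bit 29: 0x60000000
id (26b) val=15064485 bits=0xe5dda5 at bit 3: 0x672eed28
lvl (1b) val=1 bits=0x1 at bit 2: 0x672eed2c
cnt (2b) val=1 bits=0x1 at bit 0: 0x672eed2d
word = 0x672eed2d → big-endian bytes:
  [0]=0x67  [1]=0x2e  [2]=0xed  [3]=0x2d

67 2e ed 2d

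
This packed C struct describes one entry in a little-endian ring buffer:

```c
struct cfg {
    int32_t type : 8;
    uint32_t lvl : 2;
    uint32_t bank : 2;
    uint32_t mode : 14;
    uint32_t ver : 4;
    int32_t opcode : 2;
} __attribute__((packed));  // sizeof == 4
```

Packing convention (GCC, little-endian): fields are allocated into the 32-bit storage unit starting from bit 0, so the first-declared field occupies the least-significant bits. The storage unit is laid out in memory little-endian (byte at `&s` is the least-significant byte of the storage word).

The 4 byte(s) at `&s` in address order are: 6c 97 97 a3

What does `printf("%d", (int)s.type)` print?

108

[0]=0x6c [1]=0x97 [2]=0x97 [3]=0xa3 (little-endian) → word 0xa397976c
type:8 @ bit 0 → (0xa397976c>>0)&0xff = 0x6c  ←
lvl:2 @ bit 8 → (0xa397976c>>8)&0x3 = 0x3
bank:2 @ bit 10 → (0xa397976c>>10)&0x3 = 0x1
mode:14 @ bit 12 → (0xa397976c>>12)&0x3fff = 0x3979
ver:4 @ bit 26 → (0xa397976c>>26)&0xf = 0x8
opcode:2 @ bit 30 → (0xa397976c>>30)&0x3 = 0x2
type signed 8b, MSB=0: value = 108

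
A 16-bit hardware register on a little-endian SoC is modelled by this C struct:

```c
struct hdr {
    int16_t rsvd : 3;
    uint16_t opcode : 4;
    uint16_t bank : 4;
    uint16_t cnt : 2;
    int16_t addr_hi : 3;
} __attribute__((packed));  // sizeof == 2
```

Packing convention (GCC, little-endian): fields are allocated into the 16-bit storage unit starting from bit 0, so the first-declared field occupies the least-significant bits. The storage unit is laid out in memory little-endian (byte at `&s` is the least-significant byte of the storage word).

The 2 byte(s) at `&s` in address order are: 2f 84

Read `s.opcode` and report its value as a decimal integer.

[0]=0x2f [1]=0x84 (little-endian) → word 0x842f
rsvd:3 @ bit 0 → (0x842f>>0)&0x7 = 0x7
opcode:4 @ bit 3 → (0x842f>>3)&0xf = 0x5  ←
bank:4 @ bit 7 → (0x842f>>7)&0xf = 0x8
cnt:2 @ bit 11 → (0x842f>>11)&0x3 = 0x0
addr_hi:3 @ bit 13 → (0x842f>>13)&0x7 = 0x4

5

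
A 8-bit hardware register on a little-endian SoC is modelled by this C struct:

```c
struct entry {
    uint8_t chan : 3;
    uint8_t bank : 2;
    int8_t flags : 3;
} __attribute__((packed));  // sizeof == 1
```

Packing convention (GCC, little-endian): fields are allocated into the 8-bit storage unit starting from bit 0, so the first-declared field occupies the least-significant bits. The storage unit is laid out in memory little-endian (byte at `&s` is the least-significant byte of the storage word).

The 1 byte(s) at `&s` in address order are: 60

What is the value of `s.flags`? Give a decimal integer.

3

[0]=0x60 (little-endian) → word 0x60
chan:3 @ bit 0 → (0x60>>0)&0x7 = 0x0
bank:2 @ bit 3 → (0x60>>3)&0x3 = 0x0
flags:3 @ bit 5 → (0x60>>5)&0x7 = 0x3  ←
flags signed 3b, MSB=0: value = 3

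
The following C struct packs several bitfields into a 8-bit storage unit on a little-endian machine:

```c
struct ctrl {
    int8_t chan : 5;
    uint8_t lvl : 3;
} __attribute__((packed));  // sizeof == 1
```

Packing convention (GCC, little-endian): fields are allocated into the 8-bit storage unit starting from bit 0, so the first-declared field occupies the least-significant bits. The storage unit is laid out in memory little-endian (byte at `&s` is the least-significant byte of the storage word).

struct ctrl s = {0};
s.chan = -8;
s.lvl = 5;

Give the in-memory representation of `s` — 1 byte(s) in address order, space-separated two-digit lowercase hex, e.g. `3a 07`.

chan:5 = -8 → 0x18 << 0 → word 0x18
lvl:3 = 5 → 0x5 << 5 → word 0xb8
word = 0xb8 → little-endian bytes:
  [0]=0xb8

b8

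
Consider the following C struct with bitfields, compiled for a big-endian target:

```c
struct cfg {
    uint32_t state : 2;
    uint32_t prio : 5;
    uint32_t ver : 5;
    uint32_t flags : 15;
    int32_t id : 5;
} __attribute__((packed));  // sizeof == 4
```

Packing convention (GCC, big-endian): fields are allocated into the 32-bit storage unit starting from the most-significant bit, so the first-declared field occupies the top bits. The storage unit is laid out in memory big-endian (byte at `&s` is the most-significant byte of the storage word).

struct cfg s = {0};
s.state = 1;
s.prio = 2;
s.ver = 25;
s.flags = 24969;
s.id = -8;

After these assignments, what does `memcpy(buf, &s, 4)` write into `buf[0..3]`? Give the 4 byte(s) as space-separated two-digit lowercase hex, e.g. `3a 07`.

45 9c 31 38

[30+:2] state=1 & 0x3 = 0x1; word=0x40000000
[25+:5] prio=2 & 0x1f = 0x2; word=0x44000000
[20+:5] ver=25 & 0x1f = 0x19; word=0x45900000
[5+:15] flags=24969 & 0x7fff = 0x6189; word=0x459c3120
[0+:5] id=-8 & 0x1f = 0x18; word=0x459c3138
word = 0x459c3138 → big-endian bytes:
  [0]=0x45  [1]=0x9c  [2]=0x31  [3]=0x38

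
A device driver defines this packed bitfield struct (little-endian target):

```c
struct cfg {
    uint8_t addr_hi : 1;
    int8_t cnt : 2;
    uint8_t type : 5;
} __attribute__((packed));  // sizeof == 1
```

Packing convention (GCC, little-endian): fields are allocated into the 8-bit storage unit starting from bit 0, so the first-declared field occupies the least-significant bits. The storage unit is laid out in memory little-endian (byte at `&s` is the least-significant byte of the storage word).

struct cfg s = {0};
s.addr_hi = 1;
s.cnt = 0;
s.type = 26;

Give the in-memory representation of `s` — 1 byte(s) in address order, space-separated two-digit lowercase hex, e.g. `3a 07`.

[0+:1] addr_hi=1 & 0x1 = 0x1; word=0x01
[1+:2] cnt=0 & 0x3 = 0x0; word=0x01
[3+:5] type=26 & 0x1f = 0x1a; word=0xd1
word = 0xd1 → little-endian bytes:
  [0]=0xd1

d1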